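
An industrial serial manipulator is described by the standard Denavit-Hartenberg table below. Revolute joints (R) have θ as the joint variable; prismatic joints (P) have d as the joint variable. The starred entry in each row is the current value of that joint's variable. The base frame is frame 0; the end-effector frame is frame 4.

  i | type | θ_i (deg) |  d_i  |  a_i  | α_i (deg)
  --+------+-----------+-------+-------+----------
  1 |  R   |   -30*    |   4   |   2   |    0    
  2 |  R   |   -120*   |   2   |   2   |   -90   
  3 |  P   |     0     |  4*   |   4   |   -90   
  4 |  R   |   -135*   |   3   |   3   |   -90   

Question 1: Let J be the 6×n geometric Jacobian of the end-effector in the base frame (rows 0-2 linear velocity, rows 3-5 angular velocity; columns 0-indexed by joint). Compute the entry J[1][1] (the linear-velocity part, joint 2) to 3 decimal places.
-0.298

axis z_1 = (0.0000,0.0000,1.0000); lever o_n−o_1 = (-0.2984,-7.2406,-1.0000)
cross product → J_v[:, 1] = (7.2406,-0.2984,0.0000)
J_ω[:, 1] = z_1
entry J[1][1] = -0.2984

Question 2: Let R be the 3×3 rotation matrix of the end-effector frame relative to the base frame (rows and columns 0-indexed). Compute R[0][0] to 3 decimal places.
End-effector x-axis (col 0 of R) = (0.9659,-0.2588,0.0000)
R[0][0] = 0.9659

0.966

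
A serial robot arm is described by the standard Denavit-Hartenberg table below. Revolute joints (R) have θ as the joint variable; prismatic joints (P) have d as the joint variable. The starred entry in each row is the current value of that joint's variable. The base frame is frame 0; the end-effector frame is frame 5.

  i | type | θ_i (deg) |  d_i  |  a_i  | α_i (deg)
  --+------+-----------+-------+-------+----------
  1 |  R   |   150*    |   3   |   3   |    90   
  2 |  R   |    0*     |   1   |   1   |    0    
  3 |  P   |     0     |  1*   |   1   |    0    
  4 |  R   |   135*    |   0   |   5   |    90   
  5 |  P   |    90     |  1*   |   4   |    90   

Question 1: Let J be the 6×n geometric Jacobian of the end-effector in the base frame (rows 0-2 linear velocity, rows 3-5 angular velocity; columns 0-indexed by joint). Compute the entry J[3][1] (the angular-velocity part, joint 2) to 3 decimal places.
axis z_1 = (0.5000,0.8660,0.0000); lever o_n−o_1 = (3.7174,4.7819,4.2426)
cross product → J_v[:, 1] = (3.6742,-2.1213,-0.8284)
J_ω[:, 1] = z_1
entry J[3][1] = 0.5000

0.500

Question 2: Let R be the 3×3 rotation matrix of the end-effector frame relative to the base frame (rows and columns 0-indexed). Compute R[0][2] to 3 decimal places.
End-effector z-axis (col 2 of R) = (0.6124,-0.3536,0.7071)
R[0][2] = 0.6124

0.612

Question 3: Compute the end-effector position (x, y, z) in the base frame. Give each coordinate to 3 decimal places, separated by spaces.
after link 1: o_1 = (-2.5981, 1.5000, 3.0000)
after link 2: o_2 = (-2.9641, 2.8660, 3.0000)
after link 3: o_3 = (-3.3301, 4.2321, 3.0000)
after link 4: o_4 = (-0.2683, 2.4643, 6.5355)
after link 5: o_5 = (1.1194, 6.2819, 7.2426)

1.119 6.282 7.243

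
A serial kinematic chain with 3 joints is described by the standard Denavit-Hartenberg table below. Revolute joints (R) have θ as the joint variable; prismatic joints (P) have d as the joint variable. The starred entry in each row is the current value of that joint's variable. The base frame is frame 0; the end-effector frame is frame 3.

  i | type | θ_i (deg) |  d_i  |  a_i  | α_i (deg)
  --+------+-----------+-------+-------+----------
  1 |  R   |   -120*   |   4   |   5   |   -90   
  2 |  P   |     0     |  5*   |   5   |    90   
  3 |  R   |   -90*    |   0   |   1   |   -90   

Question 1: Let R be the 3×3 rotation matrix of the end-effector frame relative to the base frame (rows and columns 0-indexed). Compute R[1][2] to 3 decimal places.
End-effector z-axis (col 2 of R) = (-0.5000,-0.8660,0.0000)
R[1][2] = -0.8660

-0.866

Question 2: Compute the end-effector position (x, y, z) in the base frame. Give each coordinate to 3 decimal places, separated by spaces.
after link 1: o_1 = (-2.5000, -4.3301, 4.0000)
after link 2: o_2 = (-0.6699, -11.1603, 4.0000)
after link 3: o_3 = (-1.5359, -10.6603, 4.0000)

-1.536 -10.660 4.000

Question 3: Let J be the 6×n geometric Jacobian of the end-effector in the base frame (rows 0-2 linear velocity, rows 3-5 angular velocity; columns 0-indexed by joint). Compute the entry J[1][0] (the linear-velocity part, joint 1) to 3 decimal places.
-1.536

axis z_0 = ẑ; lever o_n−o_0 = (-1.5359,-10.6603,4.0000)
cross product → J_v[:, 0] = (10.6603,-1.5359,0.0000)
J_ω[:, 0] = z_0
entry J[1][0] = -1.5359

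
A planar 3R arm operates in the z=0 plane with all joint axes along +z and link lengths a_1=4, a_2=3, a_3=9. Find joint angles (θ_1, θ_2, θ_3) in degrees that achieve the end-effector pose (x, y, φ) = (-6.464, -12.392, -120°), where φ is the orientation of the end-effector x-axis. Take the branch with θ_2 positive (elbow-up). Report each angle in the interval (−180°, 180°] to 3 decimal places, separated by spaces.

-150.003 90.008 -60.005

wrist centre = target − a_3·(cos φ, sin φ) = (-1.9640, -4.5978)
cos θ_2 = (24.9968−4²−3²)/(2·4·3) = -0.0001; θ_2 = 90.0076° (elbow-up)
β = atan2(-4.5978,-1.9640) = -113.1304°; ψ = atan2(3.0000,3.9996) = 36.8726°
θ_1 = β − ψ = -150.0031°
θ_3 = φ − θ_1 − θ_2 = -60.0046° (wrapped to (-180°,180°])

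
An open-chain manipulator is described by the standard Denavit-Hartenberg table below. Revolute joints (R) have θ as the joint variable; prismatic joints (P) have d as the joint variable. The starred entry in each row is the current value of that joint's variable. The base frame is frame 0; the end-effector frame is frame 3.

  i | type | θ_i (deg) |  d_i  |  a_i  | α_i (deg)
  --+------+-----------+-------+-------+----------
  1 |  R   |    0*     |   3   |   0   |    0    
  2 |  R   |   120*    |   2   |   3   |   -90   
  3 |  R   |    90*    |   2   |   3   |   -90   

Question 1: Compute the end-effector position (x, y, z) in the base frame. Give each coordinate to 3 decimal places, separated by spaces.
after link 1: o_1 = (0.0000, 0.0000, 3.0000)
after link 2: o_2 = (-1.5000, 2.5981, 5.0000)
after link 3: o_3 = (-3.2321, 1.5981, 2.0000)

-3.232 1.598 2.000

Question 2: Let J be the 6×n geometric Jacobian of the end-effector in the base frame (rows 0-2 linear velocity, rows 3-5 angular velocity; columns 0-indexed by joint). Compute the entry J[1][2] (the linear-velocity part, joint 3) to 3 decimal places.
-2.598

axis z_2 = (-0.8660,-0.5000,0.0000); lever o_n−o_2 = (-1.7321,-1.0000,-3.0000)
cross product → J_v[:, 2] = (1.5000,-2.5981,-0.0000)
J_ω[:, 2] = z_2
entry J[1][2] = -2.5981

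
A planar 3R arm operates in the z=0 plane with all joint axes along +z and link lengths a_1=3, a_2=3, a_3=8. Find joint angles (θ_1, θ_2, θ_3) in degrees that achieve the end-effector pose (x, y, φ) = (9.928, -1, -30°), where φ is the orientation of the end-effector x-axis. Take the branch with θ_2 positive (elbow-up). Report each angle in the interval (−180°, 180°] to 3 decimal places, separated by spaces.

wrist centre = target − a_3·(cos φ, sin φ) = (2.9998, 3.0000)
cos θ_2 = (17.9988−3²−3²)/(2·3·3) = -0.0001; θ_2 = 90.0039° (elbow-up)
β = atan2(3.0000,2.9998) = 45.0019°; ψ = atan2(3.0000,2.9998) = 45.0019°
θ_1 = β − ψ = 0.0000°
θ_3 = φ − θ_1 − θ_2 = -120.0039° (wrapped to (-180°,180°])

0.000 90.004 -120.004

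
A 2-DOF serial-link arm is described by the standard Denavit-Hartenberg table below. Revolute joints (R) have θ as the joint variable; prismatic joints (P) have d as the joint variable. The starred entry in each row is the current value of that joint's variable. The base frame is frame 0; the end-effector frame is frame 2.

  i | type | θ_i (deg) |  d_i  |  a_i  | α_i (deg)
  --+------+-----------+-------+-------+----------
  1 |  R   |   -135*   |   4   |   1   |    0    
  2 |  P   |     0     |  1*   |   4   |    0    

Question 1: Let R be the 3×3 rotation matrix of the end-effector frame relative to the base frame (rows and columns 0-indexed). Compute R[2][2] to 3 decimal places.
1.000

End-effector z-axis (col 2 of R) = (0.0000,0.0000,1.0000)
R[2][2] = 1.0000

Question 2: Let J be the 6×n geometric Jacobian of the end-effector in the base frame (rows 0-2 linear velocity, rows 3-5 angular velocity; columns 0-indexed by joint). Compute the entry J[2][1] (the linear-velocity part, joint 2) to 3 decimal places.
prismatic axis z_1 = (0.0000,0.0000,1.0000)
J_v[:, 1] = z_1; J_ω[:, 1] = (0,0,0)
entry J[2][1] = 1.0000

1.000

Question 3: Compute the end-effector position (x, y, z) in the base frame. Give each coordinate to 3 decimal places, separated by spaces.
after link 1: o_1 = (-0.7071, -0.7071, 4.0000)
after link 2: o_2 = (-3.5355, -3.5355, 5.0000)

-3.536 -3.536 5.000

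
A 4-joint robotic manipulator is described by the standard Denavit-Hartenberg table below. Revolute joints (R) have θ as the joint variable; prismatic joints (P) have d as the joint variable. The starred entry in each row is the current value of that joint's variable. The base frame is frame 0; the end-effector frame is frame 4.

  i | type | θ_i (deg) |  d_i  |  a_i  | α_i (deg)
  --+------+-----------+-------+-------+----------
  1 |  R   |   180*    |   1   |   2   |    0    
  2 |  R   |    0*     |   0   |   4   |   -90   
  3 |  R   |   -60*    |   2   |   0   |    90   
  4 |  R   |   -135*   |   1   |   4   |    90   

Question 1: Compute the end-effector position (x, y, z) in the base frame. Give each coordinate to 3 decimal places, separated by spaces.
-3.720 0.828 -0.949

after link 1: o_1 = (-2.0000, 0.0000, 1.0000)
after link 2: o_2 = (-6.0000, 0.0000, 1.0000)
after link 3: o_3 = (-6.0000, -2.0000, 1.0000)
after link 4: o_4 = (-3.7198, 0.8284, -0.9495)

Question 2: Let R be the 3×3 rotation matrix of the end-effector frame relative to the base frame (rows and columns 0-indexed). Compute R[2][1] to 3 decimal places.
0.500

End-effector y-axis (col 1 of R) = (0.8660,-0.0000,0.5000)
R[2][1] = 0.5000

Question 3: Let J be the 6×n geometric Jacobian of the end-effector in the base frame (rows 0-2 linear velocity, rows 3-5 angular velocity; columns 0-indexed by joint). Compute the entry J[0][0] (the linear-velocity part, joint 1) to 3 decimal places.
-0.828

axis z_0 = ẑ; lever o_n−o_0 = (-3.7198,0.8284,-0.9495)
cross product → J_v[:, 0] = (-0.8284,-3.7198,0.0000)
J_ω[:, 0] = z_0
entry J[0][0] = -0.8284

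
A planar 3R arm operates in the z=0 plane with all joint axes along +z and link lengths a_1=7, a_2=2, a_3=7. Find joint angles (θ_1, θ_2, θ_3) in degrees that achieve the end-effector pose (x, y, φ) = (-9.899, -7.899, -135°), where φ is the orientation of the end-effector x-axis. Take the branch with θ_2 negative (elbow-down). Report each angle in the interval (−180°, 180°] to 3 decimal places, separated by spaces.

-135.006 -135.023 135.028

wrist centre = target − a_3·(cos φ, sin φ) = (-4.9493, -2.9493)
cos θ_2 = (33.1932−7²−2²)/(2·7·2) = -0.7074; θ_2 = -135.0226° (elbow-down)
β = atan2(-2.9493,-4.9493) = -149.2093°; ψ = atan2(-1.4137,5.5852) = -14.2036°
θ_1 = β − ψ = -135.0057°
θ_3 = φ − θ_1 − θ_2 = 135.0284° (wrapped to (-180°,180°])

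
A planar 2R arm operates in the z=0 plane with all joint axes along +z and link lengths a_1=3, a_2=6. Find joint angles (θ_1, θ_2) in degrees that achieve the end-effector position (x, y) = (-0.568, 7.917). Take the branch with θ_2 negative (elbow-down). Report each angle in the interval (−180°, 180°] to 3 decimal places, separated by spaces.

cos θ_2 = (63.0015−3²−6²)/(2·3·6) = 0.5000; θ_2 = -59.9972° (elbow-down)
β = atan2(7.9170,-0.5680) = 94.1036°; ψ = atan2(-5.1960,6.0003) = -40.8914°
θ_1 = β − ψ = 134.9950°

134.995 -59.997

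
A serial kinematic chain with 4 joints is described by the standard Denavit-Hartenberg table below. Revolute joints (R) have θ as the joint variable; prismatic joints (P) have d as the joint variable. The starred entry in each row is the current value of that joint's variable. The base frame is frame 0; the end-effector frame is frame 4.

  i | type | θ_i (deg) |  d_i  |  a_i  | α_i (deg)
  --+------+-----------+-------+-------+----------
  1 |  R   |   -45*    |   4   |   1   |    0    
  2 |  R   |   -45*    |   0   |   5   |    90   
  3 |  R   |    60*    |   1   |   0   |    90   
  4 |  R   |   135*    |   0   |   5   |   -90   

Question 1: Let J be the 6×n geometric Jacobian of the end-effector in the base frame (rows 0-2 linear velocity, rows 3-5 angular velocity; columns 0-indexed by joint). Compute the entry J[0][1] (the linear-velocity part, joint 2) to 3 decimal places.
3.232

axis z_1 = (0.0000,0.0000,1.0000); lever o_n−o_1 = (-4.5355,-3.2322,-3.0619)
cross product → J_v[:, 1] = (3.2322,-4.5355,0.0000)
J_ω[:, 1] = z_1
entry J[0][1] = 3.2322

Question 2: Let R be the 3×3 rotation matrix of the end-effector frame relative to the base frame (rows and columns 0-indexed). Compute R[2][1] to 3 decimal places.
End-effector y-axis (col 1 of R) = (-0.0000,0.8660,0.5000)
R[2][1] = 0.5000

0.500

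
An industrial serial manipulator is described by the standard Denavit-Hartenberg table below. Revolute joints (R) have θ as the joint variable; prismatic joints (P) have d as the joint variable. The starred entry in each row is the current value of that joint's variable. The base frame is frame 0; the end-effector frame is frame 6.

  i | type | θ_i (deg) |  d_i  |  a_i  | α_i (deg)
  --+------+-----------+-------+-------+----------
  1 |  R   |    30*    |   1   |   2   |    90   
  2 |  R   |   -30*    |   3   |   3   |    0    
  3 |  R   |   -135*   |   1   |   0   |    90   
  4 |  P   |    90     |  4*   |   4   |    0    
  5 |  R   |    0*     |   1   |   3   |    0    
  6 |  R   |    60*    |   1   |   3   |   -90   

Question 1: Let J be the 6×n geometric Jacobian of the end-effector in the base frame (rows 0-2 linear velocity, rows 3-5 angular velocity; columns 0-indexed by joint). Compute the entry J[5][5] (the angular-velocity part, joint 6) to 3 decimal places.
0.966

axis z_5 = (-0.2241,-0.1294,0.9659); lever o_n−o_5 = (2.6992,-0.1737,1.6384)
cross product → J_v[:, 5] = (-0.0443,2.9744,0.3882)
J_ω[:, 5] = z_5
entry J[5][5] = 0.9659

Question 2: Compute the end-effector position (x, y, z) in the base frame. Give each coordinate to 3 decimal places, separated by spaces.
11.061 -8.048 5.968

after link 1: o_1 = (1.7321, 1.0000, 1.0000)
after link 2: o_2 = (5.4821, -0.2990, -0.5000)
after link 3: o_3 = (5.9821, -1.1651, -0.5000)
after link 4: o_4 = (7.0855, -5.1468, 3.3637)
after link 5: o_5 = (8.3613, -7.8743, 4.3296)
after link 6: o_6 = (11.0605, -8.0480, 5.9680)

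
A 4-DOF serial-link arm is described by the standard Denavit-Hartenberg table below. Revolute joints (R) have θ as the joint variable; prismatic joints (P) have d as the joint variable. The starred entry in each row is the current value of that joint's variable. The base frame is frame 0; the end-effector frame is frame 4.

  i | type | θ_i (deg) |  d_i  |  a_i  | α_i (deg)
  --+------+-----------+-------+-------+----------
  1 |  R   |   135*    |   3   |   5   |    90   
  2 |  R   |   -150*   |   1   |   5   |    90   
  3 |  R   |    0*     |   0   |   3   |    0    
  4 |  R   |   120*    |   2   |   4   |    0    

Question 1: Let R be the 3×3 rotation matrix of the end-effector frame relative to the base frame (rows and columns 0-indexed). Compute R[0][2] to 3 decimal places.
End-effector z-axis (col 2 of R) = (0.3536,-0.3536,0.8660)
R[0][2] = 0.3536

0.354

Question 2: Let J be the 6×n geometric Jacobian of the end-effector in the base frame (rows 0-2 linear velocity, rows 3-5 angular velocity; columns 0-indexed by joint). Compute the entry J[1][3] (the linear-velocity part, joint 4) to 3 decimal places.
0.707

axis z_3 = (0.3536,-0.3536,0.8660); lever o_n−o_3 = (1.9319,2.9671,2.7321)
cross product → J_v[:, 3] = (-3.5355,0.7071,1.7321)
J_ω[:, 3] = z_3
entry J[1][3] = 0.7071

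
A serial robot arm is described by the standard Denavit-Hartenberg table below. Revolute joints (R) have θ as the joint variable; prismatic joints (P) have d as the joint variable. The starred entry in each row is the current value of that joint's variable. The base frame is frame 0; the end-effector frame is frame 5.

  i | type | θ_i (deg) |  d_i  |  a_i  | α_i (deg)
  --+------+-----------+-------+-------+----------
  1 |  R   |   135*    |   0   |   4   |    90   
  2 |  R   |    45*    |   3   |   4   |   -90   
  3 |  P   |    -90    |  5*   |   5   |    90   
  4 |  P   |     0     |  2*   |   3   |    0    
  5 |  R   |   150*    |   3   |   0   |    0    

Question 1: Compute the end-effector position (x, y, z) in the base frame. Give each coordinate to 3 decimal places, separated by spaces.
7.950 7.607 2.828

after link 1: o_1 = (-2.8284, 2.8284, 0.0000)
after link 2: o_2 = (-2.7071, 6.9497, 2.8284)
after link 3: o_3 = (3.3284, 7.9853, 6.3640)
after link 4: o_4 = (6.4497, 9.1066, 4.9497)
after link 5: o_5 = (7.9497, 7.6066, 2.8284)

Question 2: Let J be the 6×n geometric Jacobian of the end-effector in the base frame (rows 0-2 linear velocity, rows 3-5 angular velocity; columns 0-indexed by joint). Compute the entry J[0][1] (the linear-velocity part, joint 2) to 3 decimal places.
axis z_1 = (0.7071,0.7071,0.0000); lever o_n−o_1 = (10.7782,4.7782,2.8284)
cross product → J_v[:, 1] = (2.0000,-2.0000,-4.2426)
J_ω[:, 1] = z_1
entry J[0][1] = 2.0000

2.000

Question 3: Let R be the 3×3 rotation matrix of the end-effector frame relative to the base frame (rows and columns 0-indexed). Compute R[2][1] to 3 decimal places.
End-effector y-axis (col 1 of R) = (-0.7866,0.0795,-0.6124)
R[2][1] = -0.6124

-0.612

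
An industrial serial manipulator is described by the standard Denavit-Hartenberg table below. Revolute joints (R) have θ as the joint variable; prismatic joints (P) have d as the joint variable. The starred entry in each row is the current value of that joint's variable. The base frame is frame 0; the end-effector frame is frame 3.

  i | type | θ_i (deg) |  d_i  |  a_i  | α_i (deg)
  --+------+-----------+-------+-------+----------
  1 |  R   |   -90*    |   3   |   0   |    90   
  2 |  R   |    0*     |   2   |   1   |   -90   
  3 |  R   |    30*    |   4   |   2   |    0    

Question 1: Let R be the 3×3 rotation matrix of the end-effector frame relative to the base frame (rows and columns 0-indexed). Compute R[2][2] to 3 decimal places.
1.000

End-effector z-axis (col 2 of R) = (0.0000,0.0000,1.0000)
R[2][2] = 1.0000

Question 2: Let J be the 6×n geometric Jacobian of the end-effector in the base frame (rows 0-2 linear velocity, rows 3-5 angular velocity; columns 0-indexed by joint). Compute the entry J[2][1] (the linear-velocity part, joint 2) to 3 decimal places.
2.732

axis z_1 = (-1.0000,-0.0000,0.0000); lever o_n−o_1 = (-1.0000,-2.7321,4.0000)
cross product → J_v[:, 1] = (-0.0000,4.0000,2.7321)
J_ω[:, 1] = z_1
entry J[2][1] = 2.7321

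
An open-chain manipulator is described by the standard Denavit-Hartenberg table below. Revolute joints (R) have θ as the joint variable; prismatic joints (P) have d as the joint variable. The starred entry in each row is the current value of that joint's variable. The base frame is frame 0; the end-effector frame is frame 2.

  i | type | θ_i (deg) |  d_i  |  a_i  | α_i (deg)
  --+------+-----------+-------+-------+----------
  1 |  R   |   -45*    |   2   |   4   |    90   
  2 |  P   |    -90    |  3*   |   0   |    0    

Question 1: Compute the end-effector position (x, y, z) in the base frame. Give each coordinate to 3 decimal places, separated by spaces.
after link 1: o_1 = (2.8284, -2.8284, 2.0000)
after link 2: o_2 = (0.7071, -4.9497, 2.0000)

0.707 -4.950 2.000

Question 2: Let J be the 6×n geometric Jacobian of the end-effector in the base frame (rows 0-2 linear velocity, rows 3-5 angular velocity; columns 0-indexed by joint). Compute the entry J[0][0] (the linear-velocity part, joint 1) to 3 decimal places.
4.950

axis z_0 = ẑ; lever o_n−o_0 = (0.7071,-4.9497,2.0000)
cross product → J_v[:, 0] = (4.9497,0.7071,-0.0000)
J_ω[:, 0] = z_0
entry J[0][0] = 4.9497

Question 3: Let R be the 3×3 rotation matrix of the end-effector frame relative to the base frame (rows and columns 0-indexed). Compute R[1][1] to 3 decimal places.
End-effector y-axis (col 1 of R) = (0.7071,-0.7071,0.0000)
R[1][1] = -0.7071

-0.707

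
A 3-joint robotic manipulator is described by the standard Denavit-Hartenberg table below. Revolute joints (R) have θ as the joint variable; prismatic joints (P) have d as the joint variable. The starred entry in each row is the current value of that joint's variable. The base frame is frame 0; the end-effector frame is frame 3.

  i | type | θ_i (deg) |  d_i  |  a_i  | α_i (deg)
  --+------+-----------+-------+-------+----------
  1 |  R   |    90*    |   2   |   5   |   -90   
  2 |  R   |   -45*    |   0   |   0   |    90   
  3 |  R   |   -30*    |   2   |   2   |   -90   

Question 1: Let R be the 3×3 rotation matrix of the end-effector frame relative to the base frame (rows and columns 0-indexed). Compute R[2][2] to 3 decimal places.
End-effector z-axis (col 2 of R) = (-0.8660,0.3536,0.3536)
R[2][2] = 0.3536

0.354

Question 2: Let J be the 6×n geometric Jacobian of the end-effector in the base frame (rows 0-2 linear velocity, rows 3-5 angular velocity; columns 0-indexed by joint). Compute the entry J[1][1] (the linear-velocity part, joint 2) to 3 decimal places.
axis z_1 = (-1.0000,0.0000,0.0000); lever o_n−o_1 = (1.0000,-0.1895,2.6390)
cross product → J_v[:, 1] = (0.0000,2.6390,0.1895)
J_ω[:, 1] = z_1
entry J[1][1] = 2.6390

2.639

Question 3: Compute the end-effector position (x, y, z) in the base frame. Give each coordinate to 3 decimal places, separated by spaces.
after link 1: o_1 = (0.0000, 5.0000, 2.0000)
after link 2: o_2 = (0.0000, 5.0000, 2.0000)
after link 3: o_3 = (1.0000, 4.8105, 4.6390)

1.000 4.811 4.639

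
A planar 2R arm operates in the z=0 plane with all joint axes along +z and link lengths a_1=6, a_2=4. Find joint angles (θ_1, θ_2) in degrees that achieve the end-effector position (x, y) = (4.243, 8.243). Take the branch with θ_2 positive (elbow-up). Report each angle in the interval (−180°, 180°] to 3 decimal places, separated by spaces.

45.005 44.985

cos θ_2 = (85.9501−6²−4²)/(2·6·4) = 0.7073; θ_2 = 44.9849° (elbow-up)
β = atan2(8.2430,4.2430) = 62.7633°; ψ = atan2(2.8277,8.8292) = 17.7585°
θ_1 = β − ψ = 45.0049°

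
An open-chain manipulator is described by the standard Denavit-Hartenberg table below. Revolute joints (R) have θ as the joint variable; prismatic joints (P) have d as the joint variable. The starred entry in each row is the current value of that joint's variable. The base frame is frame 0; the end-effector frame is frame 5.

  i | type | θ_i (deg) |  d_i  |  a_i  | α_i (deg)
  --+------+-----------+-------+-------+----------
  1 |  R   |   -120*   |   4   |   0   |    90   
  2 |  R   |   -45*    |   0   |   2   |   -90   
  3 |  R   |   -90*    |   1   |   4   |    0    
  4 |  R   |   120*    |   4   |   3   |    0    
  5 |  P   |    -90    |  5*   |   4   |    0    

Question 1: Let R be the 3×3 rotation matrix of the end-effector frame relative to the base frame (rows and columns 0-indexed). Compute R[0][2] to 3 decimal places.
End-effector z-axis (col 2 of R) = (-0.3536,-0.6124,0.7071)
R[0][2] = -0.3536

-0.354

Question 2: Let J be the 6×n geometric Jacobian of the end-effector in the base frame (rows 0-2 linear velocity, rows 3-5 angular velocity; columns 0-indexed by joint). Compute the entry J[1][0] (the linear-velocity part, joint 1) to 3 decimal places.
axis z_0 = ẑ; lever o_n−o_0 = (-11.0334,-7.1822,6.4055)
cross product → J_v[:, 0] = (7.1822,-11.0334,0.0000)
J_ω[:, 0] = z_0
entry J[1][0] = -11.0334

-11.033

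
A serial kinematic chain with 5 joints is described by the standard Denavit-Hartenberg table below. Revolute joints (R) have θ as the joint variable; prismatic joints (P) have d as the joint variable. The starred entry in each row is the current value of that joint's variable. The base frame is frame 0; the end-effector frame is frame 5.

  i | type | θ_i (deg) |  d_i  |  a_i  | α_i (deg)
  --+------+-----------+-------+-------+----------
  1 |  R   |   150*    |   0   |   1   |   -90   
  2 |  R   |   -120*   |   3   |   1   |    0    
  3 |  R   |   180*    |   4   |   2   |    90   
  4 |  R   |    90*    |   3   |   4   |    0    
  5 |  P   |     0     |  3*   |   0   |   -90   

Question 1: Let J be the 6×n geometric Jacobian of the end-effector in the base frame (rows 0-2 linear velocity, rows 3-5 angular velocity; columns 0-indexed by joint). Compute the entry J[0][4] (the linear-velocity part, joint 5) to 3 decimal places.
prismatic axis z_4 = (-0.7500,0.4330,0.5000)
J_v[:, 4] = z_4; J_ω[:, 4] = (0,0,0)
entry J[0][4] = -0.7500

-0.750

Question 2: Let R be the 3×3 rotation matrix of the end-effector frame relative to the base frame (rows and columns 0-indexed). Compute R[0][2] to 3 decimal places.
0.433

End-effector z-axis (col 2 of R) = (0.4330,-0.2500,0.8660)
R[0][2] = 0.4330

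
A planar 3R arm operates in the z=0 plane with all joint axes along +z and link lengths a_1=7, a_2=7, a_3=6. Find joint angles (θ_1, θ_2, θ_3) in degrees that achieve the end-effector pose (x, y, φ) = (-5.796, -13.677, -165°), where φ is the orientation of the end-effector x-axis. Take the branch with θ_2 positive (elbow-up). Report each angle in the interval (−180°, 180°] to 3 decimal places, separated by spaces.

-120.004 60.004 -105.000

wrist centre = target − a_3·(cos φ, sin φ) = (-0.0004, -12.1241)
cos θ_2 = (146.9935−7²−7²)/(2·7·7) = 0.4999; θ_2 = 60.0044° (elbow-up)
β = atan2(-12.1241,-0.0004) = -90.0021°; ψ = atan2(6.0624,10.4995) = 30.0022°
θ_1 = β − ψ = -120.0043°
θ_3 = φ − θ_1 − θ_2 = -105.0001° (wrapped to (-180°,180°])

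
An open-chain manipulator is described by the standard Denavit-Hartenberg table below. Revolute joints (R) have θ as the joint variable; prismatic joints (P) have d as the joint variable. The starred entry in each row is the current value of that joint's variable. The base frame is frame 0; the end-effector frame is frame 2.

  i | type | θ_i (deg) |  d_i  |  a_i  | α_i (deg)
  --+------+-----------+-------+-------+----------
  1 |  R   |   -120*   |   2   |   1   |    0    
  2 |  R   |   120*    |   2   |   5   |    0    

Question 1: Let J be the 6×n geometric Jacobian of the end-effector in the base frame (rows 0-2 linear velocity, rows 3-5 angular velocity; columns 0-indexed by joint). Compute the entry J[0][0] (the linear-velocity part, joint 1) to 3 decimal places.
0.866

axis z_0 = ẑ; lever o_n−o_0 = (4.5000,-0.8660,4.0000)
cross product → J_v[:, 0] = (0.8660,4.5000,-0.0000)
J_ω[:, 0] = z_0
entry J[0][0] = 0.8660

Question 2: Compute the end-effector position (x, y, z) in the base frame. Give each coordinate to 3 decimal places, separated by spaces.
4.500 -0.866 4.000

after link 1: o_1 = (-0.5000, -0.8660, 2.0000)
after link 2: o_2 = (4.5000, -0.8660, 4.0000)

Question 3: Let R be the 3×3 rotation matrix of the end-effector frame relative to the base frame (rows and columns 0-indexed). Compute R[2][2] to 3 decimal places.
End-effector z-axis (col 2 of R) = (0.0000,0.0000,1.0000)
R[2][2] = 1.0000

1.000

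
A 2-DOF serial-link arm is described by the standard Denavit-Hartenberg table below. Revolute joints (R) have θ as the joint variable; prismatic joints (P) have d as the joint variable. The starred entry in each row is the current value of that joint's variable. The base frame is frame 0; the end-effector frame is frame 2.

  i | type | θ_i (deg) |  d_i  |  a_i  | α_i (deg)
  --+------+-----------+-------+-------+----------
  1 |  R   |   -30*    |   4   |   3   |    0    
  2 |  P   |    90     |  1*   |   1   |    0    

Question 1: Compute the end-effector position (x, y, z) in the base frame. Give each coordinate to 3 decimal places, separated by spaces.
3.098 -0.634 5.000

after link 1: o_1 = (2.5981, -1.5000, 4.0000)
after link 2: o_2 = (3.0981, -0.6340, 5.0000)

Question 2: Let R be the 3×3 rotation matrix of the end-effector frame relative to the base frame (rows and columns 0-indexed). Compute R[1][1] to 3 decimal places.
End-effector y-axis (col 1 of R) = (-0.8660,0.5000,0.0000)
R[1][1] = 0.5000

0.500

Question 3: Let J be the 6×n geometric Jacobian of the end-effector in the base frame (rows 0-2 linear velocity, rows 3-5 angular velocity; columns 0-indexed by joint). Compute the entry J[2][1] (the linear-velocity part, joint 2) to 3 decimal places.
1.000

prismatic axis z_1 = (0.0000,0.0000,1.0000)
J_v[:, 1] = z_1; J_ω[:, 1] = (0,0,0)
entry J[2][1] = 1.0000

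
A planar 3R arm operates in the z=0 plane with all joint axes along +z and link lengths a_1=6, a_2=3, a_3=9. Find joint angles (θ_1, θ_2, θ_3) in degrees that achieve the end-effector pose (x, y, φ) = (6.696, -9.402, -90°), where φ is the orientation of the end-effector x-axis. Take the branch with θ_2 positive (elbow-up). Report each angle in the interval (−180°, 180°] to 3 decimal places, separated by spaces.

wrist centre = target − a_3·(cos φ, sin φ) = (6.6960, -0.4020)
cos θ_2 = (44.9980−6²−3²)/(2·6·3) = -0.0001; θ_2 = 90.0032° (elbow-up)
β = atan2(-0.4020,6.6960) = -3.4357°; ψ = atan2(3.0000,5.9998) = 26.5657°
θ_1 = β − ψ = -30.0014°
θ_3 = φ − θ_1 − θ_2 = -150.0018° (wrapped to (-180°,180°])

-30.001 90.003 -150.002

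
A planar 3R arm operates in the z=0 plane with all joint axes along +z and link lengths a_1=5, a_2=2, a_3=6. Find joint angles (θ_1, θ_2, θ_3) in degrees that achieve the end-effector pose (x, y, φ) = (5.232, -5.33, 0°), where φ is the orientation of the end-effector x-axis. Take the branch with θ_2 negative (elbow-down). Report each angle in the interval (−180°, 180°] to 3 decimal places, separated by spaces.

-76.397 -90.004 166.401

wrist centre = target − a_3·(cos φ, sin φ) = (-0.7680, -5.3300)
cos θ_2 = (28.9987−5²−2²)/(2·5·2) = -0.0001; θ_2 = -90.0037° (elbow-down)
β = atan2(-5.3300,-0.7680) = -98.1993°; ψ = atan2(-2.0000,4.9999) = -21.8019°
θ_1 = β − ψ = -76.3974°
θ_3 = φ − θ_1 − θ_2 = 166.4011° (wrapped to (-180°,180°])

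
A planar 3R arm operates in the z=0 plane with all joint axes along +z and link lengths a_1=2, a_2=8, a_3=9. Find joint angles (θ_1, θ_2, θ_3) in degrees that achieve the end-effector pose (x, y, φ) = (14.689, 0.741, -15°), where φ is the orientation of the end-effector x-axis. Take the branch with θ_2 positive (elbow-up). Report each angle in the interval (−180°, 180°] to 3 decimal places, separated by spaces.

wrist centre = target − a_3·(cos φ, sin φ) = (5.9957, 3.0704)
cos θ_2 = (45.3752−2²−8²)/(2·2·8) = -0.7070; θ_2 = 134.9933° (elbow-up)
β = atan2(3.0704,5.9957) = 27.1169°; ψ = atan2(5.6575,-3.6562) = 122.8728°
θ_1 = β − ψ = -95.7559°
θ_3 = φ − θ_1 − θ_2 = -54.2375° (wrapped to (-180°,180°])

-95.756 134.993 -54.237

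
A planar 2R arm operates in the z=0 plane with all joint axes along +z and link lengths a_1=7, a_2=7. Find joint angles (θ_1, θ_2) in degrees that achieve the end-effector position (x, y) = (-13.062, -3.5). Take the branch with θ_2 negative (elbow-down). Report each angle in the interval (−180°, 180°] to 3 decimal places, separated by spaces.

cos θ_2 = (182.8658−7²−7²)/(2·7·7) = 0.8660; θ_2 = -30.0054° (elbow-down)
β = atan2(-3.5000,-13.0620) = -164.9998°; ψ = atan2(-3.5006,13.0618) = -15.0027°
θ_1 = β − ψ = -149.9971°

-149.997 -30.005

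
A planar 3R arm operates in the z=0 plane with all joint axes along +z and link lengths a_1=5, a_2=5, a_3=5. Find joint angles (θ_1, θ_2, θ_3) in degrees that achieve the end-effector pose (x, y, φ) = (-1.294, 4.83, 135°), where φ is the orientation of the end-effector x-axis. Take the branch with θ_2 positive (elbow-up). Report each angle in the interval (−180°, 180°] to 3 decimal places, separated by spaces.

-44.992 149.997 29.996

wrist centre = target − a_3·(cos φ, sin φ) = (2.2415, 1.2945)
cos θ_2 = (6.7001−5²−5²)/(2·5·5) = -0.8660; θ_2 = 149.9968° (elbow-up)
β = atan2(1.2945,2.2415) = 30.0061°; ψ = atan2(2.5002,0.6700) = 74.9984°
θ_1 = β − ψ = -44.9924°
θ_3 = φ − θ_1 − θ_2 = 29.9955° (wrapped to (-180°,180°])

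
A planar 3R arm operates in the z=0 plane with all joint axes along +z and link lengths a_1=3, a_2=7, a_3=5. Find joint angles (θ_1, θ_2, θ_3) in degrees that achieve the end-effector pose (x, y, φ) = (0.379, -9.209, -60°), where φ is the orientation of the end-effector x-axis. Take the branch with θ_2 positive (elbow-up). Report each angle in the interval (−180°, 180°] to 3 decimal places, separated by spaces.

wrist centre = target − a_3·(cos φ, sin φ) = (-2.1210, -4.8789)
cos θ_2 = (28.3020−3²−7²)/(2·3·7) = -0.7071; θ_2 = 134.9990° (elbow-up)
β = atan2(-4.8789,-2.1210) = -113.4961°; ψ = atan2(4.9498,-1.9497) = 111.4987°
θ_1 = β − ψ = -224.9948°
θ_3 = φ − θ_1 − θ_2 = 29.9958° (wrapped to (-180°,180°])

135.005 134.999 29.996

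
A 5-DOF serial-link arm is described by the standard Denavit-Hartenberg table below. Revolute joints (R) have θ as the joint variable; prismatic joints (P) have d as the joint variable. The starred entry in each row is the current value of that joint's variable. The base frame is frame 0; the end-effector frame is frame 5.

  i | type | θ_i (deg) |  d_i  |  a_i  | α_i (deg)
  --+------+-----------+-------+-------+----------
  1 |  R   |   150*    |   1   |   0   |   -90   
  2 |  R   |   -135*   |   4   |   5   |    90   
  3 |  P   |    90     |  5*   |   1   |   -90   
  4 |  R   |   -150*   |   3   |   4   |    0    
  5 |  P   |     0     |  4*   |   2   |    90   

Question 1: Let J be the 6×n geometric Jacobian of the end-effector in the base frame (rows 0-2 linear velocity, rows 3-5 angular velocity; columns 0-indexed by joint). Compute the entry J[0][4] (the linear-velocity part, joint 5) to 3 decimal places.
prismatic axis z_4 = (-0.6124,0.3536,-0.7071)
J_v[:, 4] = z_4; J_ω[:, 4] = (0,0,0)
entry J[0][4] = -0.6124

-0.612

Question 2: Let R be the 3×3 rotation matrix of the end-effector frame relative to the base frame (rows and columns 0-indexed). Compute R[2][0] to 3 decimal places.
End-effector x-axis (col 0 of R) = (0.7392,0.5732,-0.3536)
R[2][0] = -0.3536

-0.354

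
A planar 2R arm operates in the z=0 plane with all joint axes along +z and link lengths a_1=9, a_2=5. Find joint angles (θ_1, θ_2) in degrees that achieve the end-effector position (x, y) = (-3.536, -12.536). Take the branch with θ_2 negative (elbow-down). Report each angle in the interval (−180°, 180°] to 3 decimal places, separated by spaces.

cos θ_2 = (169.6546−9²−5²)/(2·9·5) = 0.7073; θ_2 = -44.9865° (elbow-down)
β = atan2(-12.5360,-3.5360) = -105.7520°; ψ = atan2(-3.5347,12.5364) = -15.7461°
θ_1 = β − ψ = -90.0059°

-90.006 -44.987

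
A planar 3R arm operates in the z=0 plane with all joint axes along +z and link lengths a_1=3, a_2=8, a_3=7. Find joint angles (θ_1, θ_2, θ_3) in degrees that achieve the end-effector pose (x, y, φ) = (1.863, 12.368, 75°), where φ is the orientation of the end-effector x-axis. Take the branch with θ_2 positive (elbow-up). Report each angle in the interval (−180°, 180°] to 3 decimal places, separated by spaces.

wrist centre = target − a_3·(cos φ, sin φ) = (0.0513, 5.6065)
cos θ_2 = (31.4357−3²−8²)/(2·3·8) = -0.8659; θ_2 = 149.9883° (elbow-up)
β = atan2(5.6065,0.0513) = 89.4761°; ψ = atan2(4.0014,-3.9274) = 134.4651°
θ_1 = β − ψ = -44.9890°
θ_3 = φ − θ_1 − θ_2 = -29.9993° (wrapped to (-180°,180°])

-44.989 149.988 -29.999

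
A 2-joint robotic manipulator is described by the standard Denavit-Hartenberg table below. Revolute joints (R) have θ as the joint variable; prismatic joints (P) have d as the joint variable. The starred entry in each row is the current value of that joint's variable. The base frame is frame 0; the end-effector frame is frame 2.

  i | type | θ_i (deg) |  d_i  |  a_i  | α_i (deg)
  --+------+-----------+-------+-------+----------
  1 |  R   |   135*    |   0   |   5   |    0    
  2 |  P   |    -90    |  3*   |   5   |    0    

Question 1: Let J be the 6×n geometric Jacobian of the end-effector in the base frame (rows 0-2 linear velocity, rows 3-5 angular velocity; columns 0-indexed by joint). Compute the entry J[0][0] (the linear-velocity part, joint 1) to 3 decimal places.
-7.071

axis z_0 = ẑ; lever o_n−o_0 = (0.0000,7.0711,3.0000)
cross product → J_v[:, 0] = (-7.0711,0.0000,0.0000)
J_ω[:, 0] = z_0
entry J[0][0] = -7.0711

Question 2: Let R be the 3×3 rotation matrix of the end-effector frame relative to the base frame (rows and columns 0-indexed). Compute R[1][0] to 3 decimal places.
0.707

End-effector x-axis (col 0 of R) = (0.7071,0.7071,0.0000)
R[1][0] = 0.7071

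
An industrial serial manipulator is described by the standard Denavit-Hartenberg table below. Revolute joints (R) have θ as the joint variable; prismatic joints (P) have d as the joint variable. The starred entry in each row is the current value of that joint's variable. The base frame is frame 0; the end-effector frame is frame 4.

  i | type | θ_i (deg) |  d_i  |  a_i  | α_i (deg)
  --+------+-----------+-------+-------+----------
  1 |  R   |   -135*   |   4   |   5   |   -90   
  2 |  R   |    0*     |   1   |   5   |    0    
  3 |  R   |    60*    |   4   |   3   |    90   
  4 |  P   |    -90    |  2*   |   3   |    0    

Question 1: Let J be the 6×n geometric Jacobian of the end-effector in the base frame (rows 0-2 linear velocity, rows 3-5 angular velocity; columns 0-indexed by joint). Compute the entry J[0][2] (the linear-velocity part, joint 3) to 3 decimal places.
1.130

axis z_2 = (0.7071,-0.7071,0.0000); lever o_n−o_2 = (-1.5783,-2.9925,-1.5981)
cross product → J_v[:, 2] = (1.1300,1.1300,-3.2321)
J_ω[:, 2] = z_2
entry J[0][2] = 1.1300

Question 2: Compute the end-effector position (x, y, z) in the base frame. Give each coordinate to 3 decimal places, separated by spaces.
after link 1: o_1 = (-3.5355, -3.5355, 4.0000)
after link 2: o_2 = (-6.3640, -7.7782, 4.0000)
after link 3: o_3 = (-4.5962, -11.6673, 1.4019)
after link 4: o_4 = (-7.9423, -10.7707, 2.4019)

-7.942 -10.771 2.402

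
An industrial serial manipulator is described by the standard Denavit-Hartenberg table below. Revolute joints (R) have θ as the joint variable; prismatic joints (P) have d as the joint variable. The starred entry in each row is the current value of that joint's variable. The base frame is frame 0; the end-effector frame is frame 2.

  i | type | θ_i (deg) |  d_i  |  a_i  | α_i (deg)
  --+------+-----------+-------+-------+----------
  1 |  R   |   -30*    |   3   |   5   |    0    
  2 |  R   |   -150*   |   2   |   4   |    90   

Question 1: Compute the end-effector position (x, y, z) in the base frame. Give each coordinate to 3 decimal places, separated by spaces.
after link 1: o_1 = (4.3301, -2.5000, 3.0000)
after link 2: o_2 = (0.3301, -2.5000, 5.0000)

0.330 -2.500 5.000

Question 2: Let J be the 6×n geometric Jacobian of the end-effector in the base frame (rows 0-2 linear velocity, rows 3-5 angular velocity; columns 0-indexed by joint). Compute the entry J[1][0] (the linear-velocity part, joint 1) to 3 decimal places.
axis z_0 = ẑ; lever o_n−o_0 = (0.3301,-2.5000,5.0000)
cross product → J_v[:, 0] = (2.5000,0.3301,-0.0000)
J_ω[:, 0] = z_0
entry J[1][0] = 0.3301

0.330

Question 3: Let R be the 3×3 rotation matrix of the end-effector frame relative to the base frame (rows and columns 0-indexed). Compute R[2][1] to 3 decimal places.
1.000

End-effector y-axis (col 1 of R) = (0.0000,-0.0000,1.0000)
R[2][1] = 1.0000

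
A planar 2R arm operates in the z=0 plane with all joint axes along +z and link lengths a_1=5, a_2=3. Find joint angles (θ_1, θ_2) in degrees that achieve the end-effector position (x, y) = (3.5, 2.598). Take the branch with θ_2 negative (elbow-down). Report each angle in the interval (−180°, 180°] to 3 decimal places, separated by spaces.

73.173 -120.001

cos θ_2 = (18.9996−5²−3²)/(2·5·3) = -0.5000; θ_2 = -120.0009° (elbow-down)
β = atan2(2.5980,3.5000) = 36.5860°; ψ = atan2(-2.5981,3.5000) = -36.5868°
θ_1 = β − ψ = 73.1728°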